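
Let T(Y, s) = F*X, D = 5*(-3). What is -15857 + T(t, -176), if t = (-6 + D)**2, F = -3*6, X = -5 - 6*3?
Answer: -15443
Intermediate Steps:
X = -23 (X = -5 - 1*18 = -5 - 18 = -23)
F = -18
D = -15
t = 441 (t = (-6 - 15)**2 = (-21)**2 = 441)
T(Y, s) = 414 (T(Y, s) = -18*(-23) = 414)
-15857 + T(t, -176) = -15857 + 414 = -15443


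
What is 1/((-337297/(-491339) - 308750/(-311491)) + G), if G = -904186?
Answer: -153047676449/138383309611819437 ≈ -1.1060e-6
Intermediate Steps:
1/((-337297/(-491339) - 308750/(-311491)) + G) = 1/((-337297/(-491339) - 308750/(-311491)) - 904186) = 1/((-337297*(-1/491339) - 308750*(-1/311491)) - 904186) = 1/((337297/491339 + 308750/311491) - 904186) = 1/(256765896077/153047676449 - 904186) = 1/(-138383309611819437/153047676449) = -153047676449/138383309611819437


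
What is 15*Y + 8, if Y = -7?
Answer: -97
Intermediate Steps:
15*Y + 8 = 15*(-7) + 8 = -105 + 8 = -97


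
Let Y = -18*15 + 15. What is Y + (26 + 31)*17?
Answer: 714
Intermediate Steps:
Y = -255 (Y = -270 + 15 = -255)
Y + (26 + 31)*17 = -255 + (26 + 31)*17 = -255 + 57*17 = -255 + 969 = 714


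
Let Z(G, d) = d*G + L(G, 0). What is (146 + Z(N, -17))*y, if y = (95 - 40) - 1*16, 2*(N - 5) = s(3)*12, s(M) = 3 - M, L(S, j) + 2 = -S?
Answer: 2106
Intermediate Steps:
L(S, j) = -2 - S
N = 5 (N = 5 + ((3 - 1*3)*12)/2 = 5 + ((3 - 3)*12)/2 = 5 + (0*12)/2 = 5 + (½)*0 = 5 + 0 = 5)
Z(G, d) = -2 - G + G*d (Z(G, d) = d*G + (-2 - G) = G*d + (-2 - G) = -2 - G + G*d)
y = 39 (y = 55 - 16 = 39)
(146 + Z(N, -17))*y = (146 + (-2 - 1*5 + 5*(-17)))*39 = (146 + (-2 - 5 - 85))*39 = (146 - 92)*39 = 54*39 = 2106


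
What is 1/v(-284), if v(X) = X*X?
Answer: 1/80656 ≈ 1.2398e-5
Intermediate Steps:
v(X) = X²
1/v(-284) = 1/((-284)²) = 1/80656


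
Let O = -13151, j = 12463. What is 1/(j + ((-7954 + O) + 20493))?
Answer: 1/11851 ≈ 8.4381e-5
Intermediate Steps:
1/(j + ((-7954 + O) + 20493)) = 1/(12463 + ((-7954 - 13151) + 20493)) = 1/(12463 + (-21105 + 20493)) = 1/(12463 - 612) = 1/11851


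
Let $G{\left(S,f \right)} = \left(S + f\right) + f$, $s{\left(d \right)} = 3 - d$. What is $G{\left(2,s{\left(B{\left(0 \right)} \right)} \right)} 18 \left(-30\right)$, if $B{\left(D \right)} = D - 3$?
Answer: $-7560$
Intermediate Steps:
$B{\left(D \right)} = -3 + D$
$G{\left(S,f \right)} = S + 2 f$
$G{\left(2,s{\left(B{\left(0 \right)} \right)} \right)} 18 \left(-30\right) = \left(2 + 2 \left(3 - \left(-3 + 0\right)\right)\right) 18 \left(-30\right) = \left(2 + 2 \left(3 - -3\right)\right) 18 \left(-30\right) = \left(2 + 2 \left(3 + 3\right)\right) 18 \left(-30\right) = \left(2 + 2 \cdot 6\right) 18 \left(-30\right) = \left(2 + 12\right) 18 \left(-30\right) = 14 \cdot 18 \left(-30\right) = 252 \left(-30\right) = -7560$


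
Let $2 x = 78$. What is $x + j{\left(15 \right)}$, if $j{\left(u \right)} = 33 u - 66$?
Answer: $468$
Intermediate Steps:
$x = 39$ ($x = \frac{1}{2} \cdot 78 = 39$)
$j{\left(u \right)} = -66 + 33 u$
$x + j{\left(15 \right)} = 39 + \left(-66 + 33 \cdot 15\right) = 39 + \left(-66 + 495\right) = 39 + 429 = 468$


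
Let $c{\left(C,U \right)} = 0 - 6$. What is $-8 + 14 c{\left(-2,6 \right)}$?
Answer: $-92$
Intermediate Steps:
$c{\left(C,U \right)} = -6$ ($c{\left(C,U \right)} = 0 - 6 = -6$)
$-8 + 14 c{\left(-2,6 \right)} = -8 + 14 \left(-6\right) = -8 - 84 = -92$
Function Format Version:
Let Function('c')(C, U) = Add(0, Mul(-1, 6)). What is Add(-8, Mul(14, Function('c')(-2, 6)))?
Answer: -92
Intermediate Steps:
Function('c')(C, U) = -6 (Function('c')(C, U) = Add(0, -6) = -6)
Add(-8, Mul(14, Function('c')(-2, 6))) = Add(-8, Mul(14, -6)) = Add(-8, -84) = -92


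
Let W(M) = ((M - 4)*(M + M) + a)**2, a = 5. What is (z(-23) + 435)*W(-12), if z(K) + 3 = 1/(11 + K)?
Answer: 784296743/12 ≈ 6.5358e+7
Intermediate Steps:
z(K) = -3 + 1/(11 + K)
W(M) = (5 + 2*M*(-4 + M))**2 (W(M) = ((M - 4)*(M + M) + 5)**2 = ((-4 + M)*(2*M) + 5)**2 = (2*M*(-4 + M) + 5)**2 = (5 + 2*M*(-4 + M))**2)
(z(-23) + 435)*W(-12) = ((-32 - 3*(-23))/(11 - 23) + 435)*(5 - 8*(-12) + 2*(-12)**2)**2 = ((-32 + 69)/(-12) + 435)*(5 + 96 + 2*144)**2 = (-1/12*37 + 435)*(5 + 96 + 288)**2 = (-37/12 + 435)*389**2 = (5183/12)*151321 = 784296743/12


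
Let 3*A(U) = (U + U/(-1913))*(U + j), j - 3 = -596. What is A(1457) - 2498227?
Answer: -3976802459/1913 ≈ -2.0788e+6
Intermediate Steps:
j = -593 (j = 3 - 596 = -593)
A(U) = 1912*U*(-593 + U)/5739 (A(U) = ((U + U/(-1913))*(U - 593))/3 = ((U + U*(-1/1913))*(-593 + U))/3 = ((U - U/1913)*(-593 + U))/3 = ((1912*U/1913)*(-593 + U))/3 = (1912*U*(-593 + U)/1913)/3 = 1912*U*(-593 + U)/5739)
A(1457) - 2498227 = (1912/5739)*1457*(-593 + 1457) - 2498227 = (1912/5739)*1457*864 - 2498227 = 802305792/1913 - 2498227 = -3976802459/1913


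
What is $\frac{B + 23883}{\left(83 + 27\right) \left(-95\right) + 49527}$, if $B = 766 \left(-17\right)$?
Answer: $\frac{10861}{39077} \approx 0.27794$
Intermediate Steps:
$B = -13022$
$\frac{B + 23883}{\left(83 + 27\right) \left(-95\right) + 49527} = \frac{-13022 + 23883}{\left(83 + 27\right) \left(-95\right) + 49527} = \frac{10861}{110 \left(-95\right) + 49527} = \frac{10861}{-10450 + 49527} = \frac{10861}{39077}$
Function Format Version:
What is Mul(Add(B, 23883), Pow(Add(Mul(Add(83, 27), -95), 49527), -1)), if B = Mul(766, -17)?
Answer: Rational(10861, 39077) ≈ 0.27794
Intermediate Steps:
B = -13022
Mul(Add(B, 23883), Pow(Add(Mul(Add(83, 27), -95), 49527), -1)) = Mul(Add(-13022, 23883), Pow(Add(Mul(Add(83, 27), -95), 49527), -1)) = Mul(10861, Pow(Add(Mul(110, -95), 49527), -1)) = Mul(10861, Pow(Add(-10450, 49527), -1)) = Mul(10861, Pow(39077, -1)) = Mul(10861, Rational(1, 39077)) = Rational(10861, 39077)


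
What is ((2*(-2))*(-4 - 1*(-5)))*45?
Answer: -180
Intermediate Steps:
((2*(-2))*(-4 - 1*(-5)))*45 = -4*(-4 + 5)*45 = -4*1*45 = -4*45 = -180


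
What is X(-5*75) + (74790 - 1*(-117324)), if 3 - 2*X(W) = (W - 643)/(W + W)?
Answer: 72043058/375 ≈ 1.9211e+5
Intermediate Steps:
X(W) = 3/2 - (-643 + W)/(4*W) (X(W) = 3/2 - (W - 643)/(2*(W + W)) = 3/2 - (-643 + W)/(2*(2*W)) = 3/2 - (-643 + W)*1/(2*W)/2 = 3/2 - (-643 + W)/(4*W))
X(-5*75) + (74790 - 1*(-117324)) = (643 + 5*(-5*75))/(4*((-5*75))) + (74790 - 1*(-117324)) = (¼)*(643 + 5*(-375))/(-375) + (74790 + 117324) = (¼)*(-1/375)*(643 - 1875) + 192114 = (¼)*(-1/375)*(-1232) + 192114 = 308/375 + 192114 = 72043058/375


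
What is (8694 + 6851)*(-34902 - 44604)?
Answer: -1235920770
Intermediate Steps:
(8694 + 6851)*(-34902 - 44604) = 15545*(-79506) = -1235920770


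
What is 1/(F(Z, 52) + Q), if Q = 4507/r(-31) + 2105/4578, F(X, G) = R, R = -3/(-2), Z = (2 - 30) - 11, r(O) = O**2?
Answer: 2199729/14627569 ≈ 0.15038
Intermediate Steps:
Z = -39 (Z = -28 - 11 = -39)
R = 3/2 (R = -3*(-1/2) = 3/2 ≈ 1.5000)
F(X, G) = 3/2
Q = 22655951/4399458 (Q = 4507/((-31)**2) + 2105/4578 = 4507/961 + 2105*(1/4578) = 4507*(1/961) + 2105/4578 = 4507/961 + 2105/4578 = 22655951/4399458 ≈ 5.1497)
1/(F(Z, 52) + Q) = 1/(3/2 + 22655951/4399458) = 1/(14627569/2199729) = 2199729/14627569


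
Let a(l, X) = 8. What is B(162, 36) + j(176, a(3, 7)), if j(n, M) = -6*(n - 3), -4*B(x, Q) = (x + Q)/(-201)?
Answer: -139059/134 ≈ -1037.8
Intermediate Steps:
B(x, Q) = Q/804 + x/804 (B(x, Q) = -(x + Q)/(4*(-201)) = -(Q + x)*(-1)/(4*201) = -(-Q/201 - x/201)/4 = Q/804 + x/804)
j(n, M) = 18 - 6*n (j(n, M) = -6*(-3 + n) = 18 - 6*n)
B(162, 36) + j(176, a(3, 7)) = ((1/804)*36 + (1/804)*162) + (18 - 6*176) = (3/67 + 27/134) + (18 - 1056) = 33/134 - 1038 = -139059/134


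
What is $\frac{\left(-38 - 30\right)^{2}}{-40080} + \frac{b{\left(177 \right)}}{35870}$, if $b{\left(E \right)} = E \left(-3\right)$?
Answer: $- \frac{2339317}{17970870} \approx -0.13017$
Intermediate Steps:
$b{\left(E \right)} = - 3 E$
$\frac{\left(-38 - 30\right)^{2}}{-40080} + \frac{b{\left(177 \right)}}{35870} = \frac{\left(-38 - 30\right)^{2}}{-40080} + \frac{\left(-3\right) 177}{35870} = \left(-68\right)^{2} \left(- \frac{1}{40080}\right) - \frac{531}{35870} = 4624 \left(- \frac{1}{40080}\right) - \frac{531}{35870} = - \frac{289}{2505} - \frac{531}{35870} = - \frac{2339317}{17970870}$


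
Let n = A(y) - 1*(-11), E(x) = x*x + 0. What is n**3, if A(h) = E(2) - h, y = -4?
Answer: 6859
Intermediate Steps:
E(x) = x**2 (E(x) = x**2 + 0 = x**2)
A(h) = 4 - h (A(h) = 2**2 - h = 4 - h)
n = 19 (n = (4 - 1*(-4)) - 1*(-11) = (4 + 4) + 11 = 8 + 11 = 19)
n**3 = 19**3 = 6859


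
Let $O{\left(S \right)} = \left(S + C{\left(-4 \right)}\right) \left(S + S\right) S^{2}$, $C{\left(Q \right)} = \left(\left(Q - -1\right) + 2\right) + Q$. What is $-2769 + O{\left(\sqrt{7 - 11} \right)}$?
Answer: $-2737 + 80 i \approx -2737.0 + 80.0 i$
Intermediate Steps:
$C{\left(Q \right)} = 3 + 2 Q$ ($C{\left(Q \right)} = \left(\left(Q + 1\right) + 2\right) + Q = \left(\left(1 + Q\right) + 2\right) + Q = \left(3 + Q\right) + Q = 3 + 2 Q$)
$O{\left(S \right)} = 2 S^{3} \left(-5 + S\right)$ ($O{\left(S \right)} = \left(S + \left(3 + 2 \left(-4\right)\right)\right) \left(S + S\right) S^{2} = \left(S + \left(3 - 8\right)\right) 2 S S^{2} = \left(S - 5\right) 2 S S^{2} = \left(-5 + S\right) 2 S S^{2} = 2 S \left(-5 + S\right) S^{2} = 2 S^{3} \left(-5 + S\right)$)
$-2769 + O{\left(\sqrt{7 - 11} \right)} = -2769 + 2 \left(\sqrt{7 - 11}\right)^{3} \left(-5 + \sqrt{7 - 11}\right) = -2769 + 2 \left(\sqrt{-4}\right)^{3} \left(-5 + \sqrt{-4}\right) = -2769 + 2 \left(2 i\right)^{3} \left(-5 + 2 i\right) = -2769 + 2 \left(- 8 i\right) \left(-5 + 2 i\right) = -2769 - 16 i \left(-5 + 2 i\right)$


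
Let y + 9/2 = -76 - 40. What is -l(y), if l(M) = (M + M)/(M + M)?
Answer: -1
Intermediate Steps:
y = -241/2 (y = -9/2 + (-76 - 40) = -9/2 - 116 = -241/2 ≈ -120.50)
l(M) = 1 (l(M) = (2*M)/((2*M)) = (2*M)*(1/(2*M)) = 1)
-l(y) = -1*1 = -1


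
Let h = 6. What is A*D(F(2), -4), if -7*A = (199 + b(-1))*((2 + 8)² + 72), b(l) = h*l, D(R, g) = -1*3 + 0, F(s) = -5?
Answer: 99588/7 ≈ 14227.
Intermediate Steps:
D(R, g) = -3 (D(R, g) = -3 + 0 = -3)
b(l) = 6*l
A = -33196/7 (A = -(199 + 6*(-1))*((2 + 8)² + 72)/7 = -(199 - 6)*(10² + 72)/7 = -193*(100 + 72)/7 = -193*172/7 = -⅐*33196 = -33196/7 ≈ -4742.3)
A*D(F(2), -4) = -33196/7*(-3) = 99588/7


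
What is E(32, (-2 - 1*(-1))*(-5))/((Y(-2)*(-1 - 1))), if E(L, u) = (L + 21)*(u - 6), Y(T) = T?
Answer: -53/4 ≈ -13.250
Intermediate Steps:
E(L, u) = (-6 + u)*(21 + L) (E(L, u) = (21 + L)*(-6 + u) = (-6 + u)*(21 + L))
E(32, (-2 - 1*(-1))*(-5))/((Y(-2)*(-1 - 1))) = (-126 - 6*32 + 21*((-2 - 1*(-1))*(-5)) + 32*((-2 - 1*(-1))*(-5)))/((-2*(-1 - 1))) = (-126 - 192 + 21*((-2 + 1)*(-5)) + 32*((-2 + 1)*(-5)))/((-2*(-2))) = (-126 - 192 + 21*(-1*(-5)) + 32*(-1*(-5)))/4 = (-126 - 192 + 21*5 + 32*5)*(¼) = (-126 - 192 + 105 + 160)*(¼) = -53*¼ = -53/4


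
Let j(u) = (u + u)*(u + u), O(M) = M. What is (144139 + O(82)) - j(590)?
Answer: -1248179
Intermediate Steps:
j(u) = 4*u² (j(u) = (2*u)*(2*u) = 4*u²)
(144139 + O(82)) - j(590) = (144139 + 82) - 4*590² = 144221 - 4*348100 = 144221 - 1*1392400 = 144221 - 1392400 = -1248179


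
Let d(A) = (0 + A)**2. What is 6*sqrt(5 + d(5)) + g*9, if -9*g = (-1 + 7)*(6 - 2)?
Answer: -24 + 6*sqrt(30) ≈ 8.8634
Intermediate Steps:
d(A) = A**2
g = -8/3 (g = -(-1 + 7)*(6 - 2)/9 = -2*4/3 = -1/9*24 = -8/3 ≈ -2.6667)
6*sqrt(5 + d(5)) + g*9 = 6*sqrt(5 + 5**2) - 8/3*9 = 6*sqrt(5 + 25) - 24 = 6*sqrt(30) - 24 = -24 + 6*sqrt(30)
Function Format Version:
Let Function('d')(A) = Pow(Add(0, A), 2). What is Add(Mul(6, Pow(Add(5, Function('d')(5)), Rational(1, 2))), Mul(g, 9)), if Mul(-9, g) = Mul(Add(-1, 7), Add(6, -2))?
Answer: Add(-24, Mul(6, Pow(30, Rational(1, 2)))) ≈ 8.8634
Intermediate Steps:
Function('d')(A) = Pow(A, 2)
g = Rational(-8, 3) (g = Mul(Rational(-1, 9), Mul(Add(-1, 7), Add(6, -2))) = Mul(Rational(-1, 9), Mul(6, 4)) = Mul(Rational(-1, 9), 24) = Rational(-8, 3) ≈ -2.6667)
Add(Mul(6, Pow(Add(5, Function('d')(5)), Rational(1, 2))), Mul(g, 9)) = Add(Mul(6, Pow(Add(5, Pow(5, 2)), Rational(1, 2))), Mul(Rational(-8, 3), 9)) = Add(Mul(6, Pow(Add(5, 25), Rational(1, 2))), -24) = Add(Mul(6, Pow(30, Rational(1, 2))), -24) = Add(-24, Mul(6, Pow(30, Rational(1, 2))))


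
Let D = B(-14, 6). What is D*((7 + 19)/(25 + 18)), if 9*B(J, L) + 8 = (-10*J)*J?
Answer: -17056/129 ≈ -132.22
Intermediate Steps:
B(J, L) = -8/9 - 10*J²/9 (B(J, L) = -8/9 + ((-10*J)*J)/9 = -8/9 + (-10*J²)/9 = -8/9 - 10*J²/9)
D = -656/3 (D = -8/9 - 10/9*(-14)² = -8/9 - 10/9*196 = -8/9 - 1960/9 = -656/3 ≈ -218.67)
D*((7 + 19)/(25 + 18)) = -656*(7 + 19)/(3*(25 + 18)) = -17056/(3*43) = -656/3*26/43 = -17056/129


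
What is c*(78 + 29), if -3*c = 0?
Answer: 0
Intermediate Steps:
c = 0 (c = -1/3*0 = 0)
c*(78 + 29) = 0*(78 + 29) = 0*107 = 0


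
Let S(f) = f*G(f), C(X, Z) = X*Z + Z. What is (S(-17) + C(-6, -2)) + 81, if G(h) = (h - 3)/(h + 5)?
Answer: 188/3 ≈ 62.667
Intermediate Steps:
G(h) = (-3 + h)/(5 + h)
C(X, Z) = Z + X*Z
S(f) = f*(-3 + f)/(5 + f) (S(f) = f*((-3 + f)/(5 + f)) = f*(-3 + f)/(5 + f))
(S(-17) + C(-6, -2)) + 81 = (-17*(-3 - 17)/(5 - 17) - 2*(1 - 6)) + 81 = (-17*(-20)/(-12) - 2*(-5)) + 81 = (-17*(-1/12)*(-20) + 10) + 81 = (-85/3 + 10) + 81 = -55/3 + 81 = 188/3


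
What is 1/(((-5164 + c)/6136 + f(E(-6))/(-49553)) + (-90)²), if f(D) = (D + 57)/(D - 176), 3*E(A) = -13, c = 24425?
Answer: 164494949528/1332925444366441 ≈ 0.00012341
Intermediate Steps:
E(A) = -13/3 (E(A) = (⅓)*(-13) = -13/3)
f(D) = (57 + D)/(-176 + D)
1/(((-5164 + c)/6136 + f(E(-6))/(-49553)) + (-90)²) = 1/(((-5164 + 24425)/6136 + ((57 - 13/3)/(-176 - 13/3))/(-49553)) + (-90)²) = 1/((19261*(1/6136) + ((158/3)/(-541/3))*(-1/49553)) + 8100) = 1/((19261/6136 - 3/541*158/3*(-1/49553)) + 8100) = 1/((19261/6136 - 158/541*(-1/49553)) + 8100) = 1/((19261/6136 + 158/26808173) + 8100) = 1/(516353189641/164494949528 + 8100) = 1/(1332925444366441/164494949528) = 164494949528/1332925444366441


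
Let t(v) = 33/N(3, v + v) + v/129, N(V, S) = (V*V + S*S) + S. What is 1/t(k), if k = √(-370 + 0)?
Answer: 129*(-1471*I - 2*√370)/(1471*√370 + 3517*I) ≈ -0.99362 - 6.5829*I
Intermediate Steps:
N(V, S) = S + S² + V² (N(V, S) = (V² + S²) + S = (S² + V²) + S = S + S² + V²)
k = I*√370 (k = √(-370) = I*√370 ≈ 19.235*I)
t(v) = 33/(9 + 2*v + 4*v²) + v/129 (t(v) = 33/((v + v) + (v + v)² + 3²) + v/129 = 33/(2*v + (2*v)² + 9) + v*(1/129) = 33/(2*v + 4*v² + 9) + v/129 = 33/(9 + 2*v + 4*v²) + v/129)
1/t(k) = 1/((4257 + (I*√370)*(9 + 2*(I*√370) + 4*(I*√370)²))/(129*(9 + 2*(I*√370) + 4*(I*√370)²))) = 1/((4257 + (I*√370)*(9 + 2*I*√370 + 4*(-370)))/(129*(9 + 2*I*√370 + 4*(-370)))) = 1/((4257 + (I*√370)*(9 + 2*I*√370 - 1480))/(129*(9 + 2*I*√370 - 1480))) = 1/((4257 + (I*√370)*(-1471 + 2*I*√370))/(129*(-1471 + 2*I*√370))) = 1/((4257 + I*√370*(-1471 + 2*I*√370))/(129*(-1471 + 2*I*√370))) = 129*(-1471 + 2*I*√370)/(4257 + I*√370*(-1471 + 2*I*√370))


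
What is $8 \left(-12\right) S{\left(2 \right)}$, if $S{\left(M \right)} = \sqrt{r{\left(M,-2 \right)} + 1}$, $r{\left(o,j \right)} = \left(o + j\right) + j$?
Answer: $- 96 i \approx - 96.0 i$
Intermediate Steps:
$r{\left(o,j \right)} = o + 2 j$ ($r{\left(o,j \right)} = \left(j + o\right) + j = o + 2 j$)
$S{\left(M \right)} = \sqrt{-3 + M}$ ($S{\left(M \right)} = \sqrt{\left(M + 2 \left(-2\right)\right) + 1} = \sqrt{\left(M - 4\right) + 1} = \sqrt{\left(-4 + M\right) + 1} = \sqrt{-3 + M}$)
$8 \left(-12\right) S{\left(2 \right)} = 8 \left(-12\right) \sqrt{-3 + 2} = - 96 \sqrt{-1} = - 96 i$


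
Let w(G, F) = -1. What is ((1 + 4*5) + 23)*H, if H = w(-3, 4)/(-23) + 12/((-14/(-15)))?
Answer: 91388/161 ≈ 567.63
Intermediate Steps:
H = 2077/161 (H = -1/(-23) + 12/((-14/(-15))) = -1*(-1/23) + 12/((-14*(-1/15))) = 1/23 + 12/(14/15) = 1/23 + 12*(15/14) = 1/23 + 90/7 = 2077/161 ≈ 12.901)
((1 + 4*5) + 23)*H = ((1 + 4*5) + 23)*(2077/161) = ((1 + 20) + 23)*(2077/161) = (21 + 23)*(2077/161) = 44*(2077/161) = 91388/161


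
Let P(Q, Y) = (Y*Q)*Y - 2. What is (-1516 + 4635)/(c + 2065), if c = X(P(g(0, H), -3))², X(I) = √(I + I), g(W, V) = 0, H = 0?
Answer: 3119/2061 ≈ 1.5133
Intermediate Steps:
P(Q, Y) = -2 + Q*Y² (P(Q, Y) = (Q*Y)*Y - 2 = Q*Y² - 2 = -2 + Q*Y²)
X(I) = √2*√I (X(I) = √(2*I) = √2*√I)
c = -4 (c = (√2*√(-2 + 0*(-3)²))² = (√2*√(-2 + 0*9))² = (√2*√(-2 + 0))² = (√2*√(-2))² = (√2*(I*√2))² = (2*I)² = -4)
(-1516 + 4635)/(c + 2065) = (-1516 + 4635)/(-4 + 2065) = 3119/2061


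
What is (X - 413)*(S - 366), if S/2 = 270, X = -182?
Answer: -103530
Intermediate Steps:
S = 540 (S = 2*270 = 540)
(X - 413)*(S - 366) = (-182 - 413)*(540 - 366) = -595*174 = -103530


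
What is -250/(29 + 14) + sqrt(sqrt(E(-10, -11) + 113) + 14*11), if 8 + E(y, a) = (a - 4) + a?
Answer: -250/43 + sqrt(154 + sqrt(79)) ≈ 6.9488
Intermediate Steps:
E(y, a) = -12 + 2*a (E(y, a) = -8 + ((a - 4) + a) = -8 + ((-4 + a) + a) = -8 + (-4 + 2*a) = -12 + 2*a)
-250/(29 + 14) + sqrt(sqrt(E(-10, -11) + 113) + 14*11) = -250/(29 + 14) + sqrt(sqrt((-12 + 2*(-11)) + 113) + 14*11) = -250/43 + sqrt(sqrt((-12 - 22) + 113) + 154) = -250*1/43 + sqrt(sqrt(-34 + 113) + 154) = -250/43 + sqrt(sqrt(79) + 154) = -250/43 + sqrt(154 + sqrt(79))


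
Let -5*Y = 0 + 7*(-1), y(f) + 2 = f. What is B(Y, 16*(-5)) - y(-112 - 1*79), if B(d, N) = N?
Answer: 113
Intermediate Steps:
y(f) = -2 + f
Y = 7/5 (Y = -(0 + 7*(-1))/5 = -(0 - 7)/5 = -⅕*(-7) = 7/5 ≈ 1.4000)
B(Y, 16*(-5)) - y(-112 - 1*79) = 16*(-5) - (-2 + (-112 - 1*79)) = -80 - (-2 + (-112 - 79)) = -80 - (-2 - 191) = -80 - 1*(-193) = -80 + 193 = 113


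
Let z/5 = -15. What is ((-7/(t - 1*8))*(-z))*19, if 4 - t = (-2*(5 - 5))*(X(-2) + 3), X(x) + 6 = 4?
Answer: 9975/4 ≈ 2493.8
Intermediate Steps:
z = -75 (z = 5*(-15) = -75)
X(x) = -2 (X(x) = -6 + 4 = -2)
t = 4 (t = 4 - (-2*(5 - 5))*(-2 + 3) = 4 - (-2*0) = 4 - 0 = 4 - 1*0 = 4 + 0 = 4)
((-7/(t - 1*8))*(-z))*19 = ((-7/(4 - 1*8))*(-1*(-75)))*19 = (-7/(4 - 8)*75)*19 = (-7/(-4)*75)*19 = (-7*(-1/4)*75)*19 = ((7/4)*75)*19 = (525/4)*19 = 9975/4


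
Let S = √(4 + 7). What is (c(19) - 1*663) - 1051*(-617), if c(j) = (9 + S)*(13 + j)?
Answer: 648092 + 32*√11 ≈ 6.4820e+5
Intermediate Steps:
S = √11 ≈ 3.3166
c(j) = (9 + √11)*(13 + j)
(c(19) - 1*663) - 1051*(-617) = ((117 + 9*19 + 13*√11 + 19*√11) - 1*663) - 1051*(-617) = ((117 + 171 + 13*√11 + 19*√11) - 663) + 648467 = ((288 + 32*√11) - 663) + 648467 = (-375 + 32*√11) + 648467 = 648092 + 32*√11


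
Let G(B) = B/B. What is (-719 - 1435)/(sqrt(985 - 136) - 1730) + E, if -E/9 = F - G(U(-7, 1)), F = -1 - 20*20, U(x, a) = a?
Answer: 10828966938/2992051 + 2154*sqrt(849)/2992051 ≈ 3619.3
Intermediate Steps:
F = -401 (F = -1 - 400 = -401)
G(B) = 1
E = 3618 (E = -9*(-401 - 1*1) = -9*(-401 - 1) = -9*(-402) = 3618)
(-719 - 1435)/(sqrt(985 - 136) - 1730) + E = (-719 - 1435)/(sqrt(985 - 136) - 1730) + 3618 = -2154/(sqrt(849) - 1730) + 3618 = -2154/(-1730 + sqrt(849)) + 3618 = 3618 - 2154/(-1730 + sqrt(849))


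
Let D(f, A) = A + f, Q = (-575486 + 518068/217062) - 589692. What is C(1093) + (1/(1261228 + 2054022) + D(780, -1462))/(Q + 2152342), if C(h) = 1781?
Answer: 632592732763919902531/355189768754949500 ≈ 1781.0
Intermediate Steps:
Q = -126457674484/108531 (Q = (-575486 + 518068*(1/217062)) - 589692 = (-575486 + 259034/108531) - 589692 = -62457812032/108531 - 589692 = -126457674484/108531 ≈ -1.1652e+6)
C(1093) + (1/(1261228 + 2054022) + D(780, -1462))/(Q + 2152342) = 1781 + (1/(1261228 + 2054022) + (-1462 + 780))/(-126457674484/108531 + 2152342) = 1781 + (1/3315250 - 682)/(107138155118/108531) = 1781 + (1/3315250 - 682)*(108531/107138155118) = 1781 - 2261000499/3315250*108531/107138155118 = 1781 - 245388645156969/355189768754949500 = 632592732763919902531/355189768754949500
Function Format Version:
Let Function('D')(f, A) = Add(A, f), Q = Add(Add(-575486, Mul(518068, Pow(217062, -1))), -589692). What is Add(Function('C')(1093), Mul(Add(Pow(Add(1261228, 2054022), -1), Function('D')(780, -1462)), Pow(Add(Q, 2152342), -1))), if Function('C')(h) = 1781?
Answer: Rational(632592732763919902531, 355189768754949500) ≈ 1781.0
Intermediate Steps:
Q = Rational(-126457674484, 108531) (Q = Add(Add(-575486, Mul(518068, Rational(1, 217062))), -589692) = Add(Add(-575486, Rational(259034, 108531)), -589692) = Add(Rational(-62457812032, 108531), -589692) = Rational(-126457674484, 108531) ≈ -1.1652e+6)
Add(Function('C')(1093), Mul(Add(Pow(Add(1261228, 2054022), -1), Function('D')(780, -1462)), Pow(Add(Q, 2152342), -1))) = Add(1781, Mul(Add(Pow(Add(1261228, 2054022), -1), Add(-1462, 780)), Pow(Add(Rational(-126457674484, 108531), 2152342), -1))) = Add(1781, Mul(Add(Pow(3315250, -1), -682), Pow(Rational(107138155118, 108531), -1))) = Add(1781, Mul(Add(Rational(1, 3315250), -682), Rational(108531, 107138155118))) = Add(1781, Mul(Rational(-2261000499, 3315250), Rational(108531, 107138155118))) = Add(1781, Rational(-245388645156969, 355189768754949500)) = Rational(632592732763919902531, 355189768754949500)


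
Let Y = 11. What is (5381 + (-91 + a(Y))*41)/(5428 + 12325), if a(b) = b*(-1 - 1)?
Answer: 748/17753 ≈ 0.042134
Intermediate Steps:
a(b) = -2*b (a(b) = b*(-2) = -2*b)
(5381 + (-91 + a(Y))*41)/(5428 + 12325) = (5381 + (-91 - 2*11)*41)/(5428 + 12325) = (5381 + (-91 - 22)*41)/17753 = (5381 - 113*41)*(1/17753) = (5381 - 4633)*(1/17753) = 748*(1/17753) = 748/17753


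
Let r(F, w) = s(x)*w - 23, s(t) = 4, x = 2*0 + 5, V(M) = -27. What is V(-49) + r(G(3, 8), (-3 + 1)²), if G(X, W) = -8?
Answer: -34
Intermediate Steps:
x = 5 (x = 0 + 5 = 5)
r(F, w) = -23 + 4*w (r(F, w) = 4*w - 23 = -23 + 4*w)
V(-49) + r(G(3, 8), (-3 + 1)²) = -27 + (-23 + 4*(-3 + 1)²) = -27 + (-23 + 4*(-2)²) = -27 + (-23 + 4*4) = -27 + (-23 + 16) = -27 - 7 = -34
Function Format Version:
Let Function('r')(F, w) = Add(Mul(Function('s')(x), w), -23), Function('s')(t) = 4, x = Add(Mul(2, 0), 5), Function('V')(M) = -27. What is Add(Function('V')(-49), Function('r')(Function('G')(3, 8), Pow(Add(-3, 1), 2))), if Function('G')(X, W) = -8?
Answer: -34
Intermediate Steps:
x = 5 (x = Add(0, 5) = 5)
Function('r')(F, w) = Add(-23, Mul(4, w)) (Function('r')(F, w) = Add(Mul(4, w), -23) = Add(-23, Mul(4, w)))
Add(Function('V')(-49), Function('r')(Function('G')(3, 8), Pow(Add(-3, 1), 2))) = Add(-27, Add(-23, Mul(4, Pow(Add(-3, 1), 2)))) = Add(-27, Add(-23, Mul(4, Pow(-2, 2)))) = Add(-27, Add(-23, Mul(4, 4))) = Add(-27, Add(-23, 16)) = Add(-27, -7) = -34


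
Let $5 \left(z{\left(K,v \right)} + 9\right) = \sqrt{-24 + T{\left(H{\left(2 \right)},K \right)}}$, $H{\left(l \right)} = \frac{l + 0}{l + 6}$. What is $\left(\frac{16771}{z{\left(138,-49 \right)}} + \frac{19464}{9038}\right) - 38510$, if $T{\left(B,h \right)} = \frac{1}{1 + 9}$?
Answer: $- \frac{3735956787712}{92589791} - \frac{83855 i \sqrt{2390}}{20489} \approx -40350.0 - 200.08 i$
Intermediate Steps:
$H{\left(l \right)} = \frac{l}{6 + l}$
$T{\left(B,h \right)} = \frac{1}{10}$
$z{\left(K,v \right)} = -9 + \frac{i \sqrt{2390}}{50}$ ($z{\left(K,v \right)} = -9 + \frac{\sqrt{-24 + \frac{1}{10}}}{5} = -9 + \frac{\sqrt{- \frac{239}{10}}}{5} = -9 + \frac{\frac{1}{10} i \sqrt{2390}}{5} = -9 + \frac{i \sqrt{2390}}{50}$)
$\left(\frac{16771}{z{\left(138,-49 \right)}} + \frac{19464}{9038}\right) - 38510 = \left(\frac{16771}{-9 + \frac{i \sqrt{2390}}{50}} + \frac{19464}{9038}\right) - 38510 = \left(\frac{16771}{-9 + \frac{i \sqrt{2390}}{50}} + 19464 \cdot \frac{1}{9038}\right) - 38510 = \left(\frac{16771}{-9 + \frac{i \sqrt{2390}}{50}} + \frac{9732}{4519}\right) - 38510 = \left(\frac{9732}{4519} + \frac{16771}{-9 + \frac{i \sqrt{2390}}{50}}\right) - 38510 = - \frac{174016958}{4519} + \frac{16771}{-9 + \frac{i \sqrt{2390}}{50}}$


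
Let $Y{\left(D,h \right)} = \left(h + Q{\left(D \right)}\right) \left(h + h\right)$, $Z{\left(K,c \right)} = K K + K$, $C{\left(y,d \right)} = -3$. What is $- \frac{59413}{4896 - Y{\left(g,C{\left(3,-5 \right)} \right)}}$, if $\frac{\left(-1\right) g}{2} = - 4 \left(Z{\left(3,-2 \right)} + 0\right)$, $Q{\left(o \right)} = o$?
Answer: $- \frac{59413}{5454} \approx -10.893$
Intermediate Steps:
$Z{\left(K,c \right)} = K + K^{2}$ ($Z{\left(K,c \right)} = K^{2} + K = K + K^{2}$)
$g = 96$ ($g = - 2 \left(- 4 \left(3 \left(1 + 3\right) + 0\right)\right) = - 2 \left(- 4 \left(3 \cdot 4 + 0\right)\right) = - 2 \left(- 4 \left(12 + 0\right)\right) = - 2 \left(\left(-4\right) 12\right) = \left(-2\right) \left(-48\right) = 96$)
$Y{\left(D,h \right)} = 2 h \left(D + h\right)$ ($Y{\left(D,h \right)} = \left(h + D\right) \left(h + h\right) = \left(D + h\right) 2 h = 2 h \left(D + h\right)$)
$- \frac{59413}{4896 - Y{\left(g,C{\left(3,-5 \right)} \right)}} = - \frac{59413}{4896 - 2 \left(-3\right) \left(96 - 3\right)} = - \frac{59413}{4896 - 2 \left(-3\right) 93} = - \frac{59413}{4896 - -558} = - \frac{59413}{4896 + 558} = - \frac{59413}{5454}$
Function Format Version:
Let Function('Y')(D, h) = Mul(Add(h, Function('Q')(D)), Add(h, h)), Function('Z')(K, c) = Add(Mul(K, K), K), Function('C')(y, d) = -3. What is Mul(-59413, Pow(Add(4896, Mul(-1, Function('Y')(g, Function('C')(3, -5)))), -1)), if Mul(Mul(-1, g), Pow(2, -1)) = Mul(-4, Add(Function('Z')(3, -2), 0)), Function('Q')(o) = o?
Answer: Rational(-59413, 5454) ≈ -10.893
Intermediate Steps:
Function('Z')(K, c) = Add(K, Pow(K, 2)) (Function('Z')(K, c) = Add(Pow(K, 2), K) = Add(K, Pow(K, 2)))
g = 96 (g = Mul(-2, Mul(-4, Add(Mul(3, Add(1, 3)), 0))) = Mul(-2, Mul(-4, Add(Mul(3, 4), 0))) = Mul(-2, Mul(-4, Add(12, 0))) = Mul(-2, Mul(-4, 12)) = Mul(-2, -48) = 96)
Function('Y')(D, h) = Mul(2, h, Add(D, h)) (Function('Y')(D, h) = Mul(Add(h, D), Add(h, h)) = Mul(Add(D, h), Mul(2, h)) = Mul(2, h, Add(D, h)))
Mul(-59413, Pow(Add(4896, Mul(-1, Function('Y')(g, Function('C')(3, -5)))), -1)) = Mul(-59413, Pow(Add(4896, Mul(-1, Mul(2, -3, Add(96, -3)))), -1)) = Mul(-59413, Pow(Add(4896, Mul(-1, Mul(2, -3, 93))), -1)) = Mul(-59413, Pow(Add(4896, Mul(-1, -558)), -1)) = Mul(-59413, Pow(Add(4896, 558), -1)) = Mul(-59413, Pow(5454, -1)) = Mul(-59413, Rational(1, 5454)) = Rational(-59413, 5454)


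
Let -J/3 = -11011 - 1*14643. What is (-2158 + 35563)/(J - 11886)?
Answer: 655/1276 ≈ 0.51332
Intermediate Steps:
J = 76962 (J = -3*(-11011 - 1*14643) = -3*(-11011 - 14643) = -3*(-25654) = 76962)
(-2158 + 35563)/(J - 11886) = (-2158 + 35563)/(76962 - 11886) = 33405/65076 = 33405*(1/65076) = 655/1276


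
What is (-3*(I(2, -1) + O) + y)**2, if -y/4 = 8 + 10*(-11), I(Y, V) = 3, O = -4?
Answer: 168921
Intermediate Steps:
y = 408 (y = -4*(8 + 10*(-11)) = -4*(8 - 110) = -4*(-102) = 408)
(-3*(I(2, -1) + O) + y)**2 = (-3*(3 - 4) + 408)**2 = (-3*(-1) + 408)**2 = (3 + 408)**2 = 411**2 = 168921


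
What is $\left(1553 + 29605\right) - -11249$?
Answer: $42407$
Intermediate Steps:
$\left(1553 + 29605\right) - -11249 = 31158 + \left(-2738 + 13987\right) = 31158 + 11249 = 42407$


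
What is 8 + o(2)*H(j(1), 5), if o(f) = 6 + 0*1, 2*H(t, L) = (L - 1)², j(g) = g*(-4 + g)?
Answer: 56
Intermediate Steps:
H(t, L) = (-1 + L)²/2 (H(t, L) = (L - 1)²/2 = (-1 + L)²/2)
o(f) = 6 (o(f) = 6 + 0 = 6)
8 + o(2)*H(j(1), 5) = 8 + 6*((-1 + 5)²/2) = 8 + 6*((½)*4²) = 8 + 6*((½)*16) = 8 + 6*8 = 8 + 48 = 56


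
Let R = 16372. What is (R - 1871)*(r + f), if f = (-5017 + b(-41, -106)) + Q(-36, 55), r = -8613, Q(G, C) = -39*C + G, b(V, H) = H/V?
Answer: -9398750645/41 ≈ -2.2924e+8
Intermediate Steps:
Q(G, C) = G - 39*C
f = -295012/41 (f = (-5017 - 106/(-41)) + (-36 - 39*55) = (-5017 - 106*(-1/41)) + (-36 - 2145) = (-5017 + 106/41) - 2181 = -205591/41 - 2181 = -295012/41 ≈ -7195.4)
(R - 1871)*(r + f) = (16372 - 1871)*(-8613 - 295012/41) = 14501*(-648145/41) = -9398750645/41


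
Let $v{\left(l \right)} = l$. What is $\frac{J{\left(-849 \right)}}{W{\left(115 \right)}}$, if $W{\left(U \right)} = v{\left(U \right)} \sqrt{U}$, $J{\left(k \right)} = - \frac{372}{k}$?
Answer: $\frac{124 \sqrt{115}}{3742675} \approx 0.00035529$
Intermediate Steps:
$W{\left(U \right)} = U^{\frac{3}{2}}$ ($W{\left(U \right)} = U \sqrt{U} = U^{\frac{3}{2}}$)
$\frac{J{\left(-849 \right)}}{W{\left(115 \right)}} = \frac{\left(-372\right) \frac{1}{-849}}{115^{\frac{3}{2}}} = \frac{\left(-372\right) \left(- \frac{1}{849}\right)}{115 \sqrt{115}} = \frac{124 \frac{\sqrt{115}}{13225}}{283} = \frac{124 \sqrt{115}}{3742675}$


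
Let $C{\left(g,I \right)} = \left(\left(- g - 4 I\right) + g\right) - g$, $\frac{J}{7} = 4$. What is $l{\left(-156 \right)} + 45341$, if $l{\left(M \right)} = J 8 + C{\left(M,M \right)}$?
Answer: $46345$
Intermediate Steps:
$J = 28$ ($J = 7 \cdot 4 = 28$)
$C{\left(g,I \right)} = - g - 4 I$ ($C{\left(g,I \right)} = - 4 I - g = - g - 4 I$)
$l{\left(M \right)} = 224 - 5 M$ ($l{\left(M \right)} = 28 \cdot 8 - 5 M = 224 - 5 M$)
$l{\left(-156 \right)} + 45341 = \left(224 - -780\right) + 45341 = \left(224 + 780\right) + 45341 = 1004 + 45341 = 46345$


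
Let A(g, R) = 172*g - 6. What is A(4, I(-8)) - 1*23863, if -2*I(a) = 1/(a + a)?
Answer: -23181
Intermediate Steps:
I(a) = -1/(4*a) (I(a) = -1/(2*(a + a)) = -1/(2*a)/2 = -1/(4*a))
A(g, R) = -6 + 172*g
A(4, I(-8)) - 1*23863 = (-6 + 172*4) - 1*23863 = (-6 + 688) - 23863 = 682 - 23863 = -23181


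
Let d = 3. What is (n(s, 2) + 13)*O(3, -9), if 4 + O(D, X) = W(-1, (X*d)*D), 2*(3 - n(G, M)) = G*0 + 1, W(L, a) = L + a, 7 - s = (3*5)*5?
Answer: -1333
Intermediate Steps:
s = -68 (s = 7 - 3*5*5 = 7 - 15*5 = 7 - 1*75 = 7 - 75 = -68)
n(G, M) = 5/2 (n(G, M) = 3 - (G*0 + 1)/2 = 3 - (0 + 1)/2 = 3 - ½*1 = 3 - ½ = 5/2)
O(D, X) = -5 + 3*D*X (O(D, X) = -4 + (-1 + (X*3)*D) = -4 + (-1 + (3*X)*D) = -4 + (-1 + 3*D*X) = -5 + 3*D*X)
(n(s, 2) + 13)*O(3, -9) = (5/2 + 13)*(-5 + 3*3*(-9)) = 31*(-5 - 81)/2 = (31/2)*(-86) = -1333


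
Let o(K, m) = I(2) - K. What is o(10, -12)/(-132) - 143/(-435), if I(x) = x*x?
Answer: 3581/9570 ≈ 0.37419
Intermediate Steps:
I(x) = x²
o(K, m) = 4 - K (o(K, m) = 2² - K = 4 - K)
o(10, -12)/(-132) - 143/(-435) = (4 - 1*10)/(-132) - 143/(-435) = (4 - 10)*(-1/132) - 143*(-1/435) = -6*(-1/132) + 143/435 = 1/22 + 143/435 = 3581/9570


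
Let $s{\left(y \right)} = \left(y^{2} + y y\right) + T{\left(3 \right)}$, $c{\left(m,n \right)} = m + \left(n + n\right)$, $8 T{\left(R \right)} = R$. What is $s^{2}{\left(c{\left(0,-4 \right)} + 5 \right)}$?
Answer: $\frac{21609}{64} \approx 337.64$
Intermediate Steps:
$T{\left(R \right)} = \frac{R}{8}$
$c{\left(m,n \right)} = m + 2 n$
$s{\left(y \right)} = \frac{3}{8} + 2 y^{2}$ ($s{\left(y \right)} = \left(y^{2} + y y\right) + \frac{1}{8} \cdot 3 = \left(y^{2} + y^{2}\right) + \frac{3}{8} = 2 y^{2} + \frac{3}{8} = \frac{3}{8} + 2 y^{2}$)
$s^{2}{\left(c{\left(0,-4 \right)} + 5 \right)} = \left(\frac{3}{8} + 2 \left(\left(0 + 2 \left(-4\right)\right) + 5\right)^{2}\right)^{2} = \left(\frac{3}{8} + 2 \left(\left(0 - 8\right) + 5\right)^{2}\right)^{2} = \left(\frac{3}{8} + 2 \left(-8 + 5\right)^{2}\right)^{2} = \left(\frac{3}{8} + 2 \left(-3\right)^{2}\right)^{2} = \left(\frac{3}{8} + 2 \cdot 9\right)^{2} = \left(\frac{3}{8} + 18\right)^{2} = \left(\frac{147}{8}\right)^{2} = \frac{21609}{64}$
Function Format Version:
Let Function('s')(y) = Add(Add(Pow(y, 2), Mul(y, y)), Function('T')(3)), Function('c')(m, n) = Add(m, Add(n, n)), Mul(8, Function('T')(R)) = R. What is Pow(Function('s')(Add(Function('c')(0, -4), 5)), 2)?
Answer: Rational(21609, 64) ≈ 337.64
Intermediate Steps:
Function('T')(R) = Mul(Rational(1, 8), R)
Function('c')(m, n) = Add(m, Mul(2, n))
Function('s')(y) = Add(Rational(3, 8), Mul(2, Pow(y, 2))) (Function('s')(y) = Add(Add(Pow(y, 2), Mul(y, y)), Mul(Rational(1, 8), 3)) = Add(Add(Pow(y, 2), Pow(y, 2)), Rational(3, 8)) = Add(Mul(2, Pow(y, 2)), Rational(3, 8)) = Add(Rational(3, 8), Mul(2, Pow(y, 2))))
Pow(Function('s')(Add(Function('c')(0, -4), 5)), 2) = Pow(Add(Rational(3, 8), Mul(2, Pow(Add(Add(0, Mul(2, -4)), 5), 2))), 2) = Pow(Add(Rational(3, 8), Mul(2, Pow(Add(Add(0, -8), 5), 2))), 2) = Pow(Add(Rational(3, 8), Mul(2, Pow(Add(-8, 5), 2))), 2) = Pow(Add(Rational(3, 8), Mul(2, Pow(-3, 2))), 2) = Pow(Add(Rational(3, 8), Mul(2, 9)), 2) = Pow(Add(Rational(3, 8), 18), 2) = Pow(Rational(147, 8), 2) = Rational(21609, 64)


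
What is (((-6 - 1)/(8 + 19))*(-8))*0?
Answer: 0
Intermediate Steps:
(((-6 - 1)/(8 + 19))*(-8))*0 = (-7/27*(-8))*0 = (-7*1/27*(-8))*0 = -7/27*(-8)*0 = (56/27)*0 = 0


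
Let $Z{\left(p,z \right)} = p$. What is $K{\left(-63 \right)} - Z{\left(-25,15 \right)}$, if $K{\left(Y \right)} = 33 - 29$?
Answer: $29$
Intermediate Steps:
$K{\left(Y \right)} = 4$ ($K{\left(Y \right)} = 33 - 29 = 4$)
$K{\left(-63 \right)} - Z{\left(-25,15 \right)} = 4 - -25 = 4 + 25 = 29$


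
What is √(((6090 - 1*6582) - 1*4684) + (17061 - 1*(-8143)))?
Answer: 2*√5007 ≈ 141.52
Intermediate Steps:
√(((6090 - 1*6582) - 1*4684) + (17061 - 1*(-8143))) = √(((6090 - 6582) - 4684) + (17061 + 8143)) = √((-492 - 4684) + 25204) = √(-5176 + 25204) = √20028 = 2*√5007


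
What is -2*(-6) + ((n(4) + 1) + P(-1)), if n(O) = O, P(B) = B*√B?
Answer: 17 - I ≈ 17.0 - 1.0*I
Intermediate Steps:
P(B) = B^(3/2)
-2*(-6) + ((n(4) + 1) + P(-1)) = -2*(-6) + ((4 + 1) + (-1)^(3/2)) = 12 + (5 - I) = 17 - I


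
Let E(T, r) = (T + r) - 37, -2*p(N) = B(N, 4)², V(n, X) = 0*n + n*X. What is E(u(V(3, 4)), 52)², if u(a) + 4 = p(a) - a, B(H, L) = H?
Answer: 5329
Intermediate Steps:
V(n, X) = X*n (V(n, X) = 0 + X*n = X*n)
p(N) = -N²/2
u(a) = -4 - a - a²/2 (u(a) = -4 + (-a²/2 - a) = -4 + (-a - a²/2) = -4 - a - a²/2)
E(T, r) = -37 + T + r
E(u(V(3, 4)), 52)² = (-37 + (-4 - 4*3 - (4*3)²/2) + 52)² = (-37 + (-4 - 1*12 - ½*12²) + 52)² = (-37 + (-4 - 12 - ½*144) + 52)² = (-37 + (-4 - 12 - 72) + 52)² = (-37 - 88 + 52)² = (-73)² = 5329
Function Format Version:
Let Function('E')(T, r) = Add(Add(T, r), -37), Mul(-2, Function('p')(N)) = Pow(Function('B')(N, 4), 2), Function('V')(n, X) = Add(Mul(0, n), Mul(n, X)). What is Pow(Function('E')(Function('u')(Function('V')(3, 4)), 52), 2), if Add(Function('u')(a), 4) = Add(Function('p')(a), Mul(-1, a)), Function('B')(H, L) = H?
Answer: 5329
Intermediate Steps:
Function('V')(n, X) = Mul(X, n) (Function('V')(n, X) = Add(0, Mul(X, n)) = Mul(X, n))
Function('p')(N) = Mul(Rational(-1, 2), Pow(N, 2))
Function('u')(a) = Add(-4, Mul(-1, a), Mul(Rational(-1, 2), Pow(a, 2))) (Function('u')(a) = Add(-4, Add(Mul(Rational(-1, 2), Pow(a, 2)), Mul(-1, a))) = Add(-4, Add(Mul(-1, a), Mul(Rational(-1, 2), Pow(a, 2)))) = Add(-4, Mul(-1, a), Mul(Rational(-1, 2), Pow(a, 2))))
Function('E')(T, r) = Add(-37, T, r)
Pow(Function('E')(Function('u')(Function('V')(3, 4)), 52), 2) = Pow(Add(-37, Add(-4, Mul(-1, Mul(4, 3)), Mul(Rational(-1, 2), Pow(Mul(4, 3), 2))), 52), 2) = Pow(Add(-37, Add(-4, Mul(-1, 12), Mul(Rational(-1, 2), Pow(12, 2))), 52), 2) = Pow(Add(-37, Add(-4, -12, Mul(Rational(-1, 2), 144)), 52), 2) = Pow(Add(-37, Add(-4, -12, -72), 52), 2) = Pow(Add(-37, -88, 52), 2) = Pow(-73, 2) = 5329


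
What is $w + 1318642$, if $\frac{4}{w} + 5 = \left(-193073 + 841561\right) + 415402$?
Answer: $\frac{1402883444174}{1063885} \approx 1.3186 \cdot 10^{6}$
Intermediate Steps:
$w = \frac{4}{1063885}$ ($w = \frac{4}{-5 + \left(\left(-193073 + 841561\right) + 415402\right)} = \frac{4}{-5 + \left(648488 + 415402\right)} = \frac{4}{-5 + 1063890} = \frac{4}{1063885} \approx 3.7598 \cdot 10^{-6}$)
$w + 1318642 = \frac{4}{1063885} + 1318642 = \frac{1402883444174}{1063885}$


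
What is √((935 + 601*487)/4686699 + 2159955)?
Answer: √5271525731148649637/1562233 ≈ 1469.7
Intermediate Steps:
√((935 + 601*487)/4686699 + 2159955) = √((935 + 292687)*(1/4686699) + 2159955) = √(293622*(1/4686699) + 2159955) = √(97874/1562233 + 2159955) = √(3374353077389/1562233) = √5271525731148649637/1562233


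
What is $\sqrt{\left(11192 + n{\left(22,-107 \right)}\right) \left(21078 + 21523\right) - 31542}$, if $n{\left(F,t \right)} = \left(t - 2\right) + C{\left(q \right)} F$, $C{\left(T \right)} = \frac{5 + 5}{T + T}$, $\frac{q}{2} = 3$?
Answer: $\frac{\sqrt{4256067234}}{3} \approx 21746.0$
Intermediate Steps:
$q = 6$ ($q = 2 \cdot 3 = 6$)
$C{\left(T \right)} = \frac{5}{T}$ ($C{\left(T \right)} = \frac{10}{2 T} = 10 \frac{1}{2 T} = \frac{5}{T}$)
$n{\left(F,t \right)} = -2 + t + \frac{5 F}{6}$ ($n{\left(F,t \right)} = \left(t - 2\right) + \frac{5}{6} F = \left(-2 + t\right) + 5 \cdot \frac{1}{6} F = \left(-2 + t\right) + \frac{5 F}{6} = -2 + t + \frac{5 F}{6}$)
$\sqrt{\left(11192 + n{\left(22,-107 \right)}\right) \left(21078 + 21523\right) - 31542} = \sqrt{\left(11192 - \frac{272}{3}\right) \left(21078 + 21523\right) - 31542} = \sqrt{\left(11192 - \frac{272}{3}\right) 42601 - 31542} = \sqrt{\frac{33304}{3} \cdot 42601 - 31542} = \sqrt{\frac{1418783704}{3} - 31542} = \sqrt{\frac{1418689078}{3}} = \frac{\sqrt{4256067234}}{3}$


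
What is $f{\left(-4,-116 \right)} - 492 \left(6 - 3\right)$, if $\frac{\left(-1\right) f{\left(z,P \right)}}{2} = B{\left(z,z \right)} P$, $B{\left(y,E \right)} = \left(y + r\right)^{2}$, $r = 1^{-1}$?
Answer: $612$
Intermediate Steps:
$r = 1$
$B{\left(y,E \right)} = \left(1 + y\right)^{2}$ ($B{\left(y,E \right)} = \left(y + 1\right)^{2} = \left(1 + y\right)^{2}$)
$f{\left(z,P \right)} = - 2 P \left(1 + z\right)^{2}$ ($f{\left(z,P \right)} = - 2 \left(1 + z\right)^{2} P = - 2 P \left(1 + z\right)^{2}$)
$f{\left(-4,-116 \right)} - 492 \left(6 - 3\right) = \left(-2\right) \left(-116\right) \left(1 - 4\right)^{2} - 492 \left(6 - 3\right) = \left(-2\right) \left(-116\right) \left(-3\right)^{2} - 1476 = \left(-2\right) \left(-116\right) 9 - 1476 = 2088 - 1476 = 612$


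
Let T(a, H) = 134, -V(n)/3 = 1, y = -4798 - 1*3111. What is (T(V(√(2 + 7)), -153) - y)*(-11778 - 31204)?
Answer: -345704226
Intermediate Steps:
y = -7909 (y = -4798 - 3111 = -7909)
V(n) = -3 (V(n) = -3*1 = -3)
(T(V(√(2 + 7)), -153) - y)*(-11778 - 31204) = (134 - 1*(-7909))*(-11778 - 31204) = (134 + 7909)*(-42982) = 8043*(-42982) = -345704226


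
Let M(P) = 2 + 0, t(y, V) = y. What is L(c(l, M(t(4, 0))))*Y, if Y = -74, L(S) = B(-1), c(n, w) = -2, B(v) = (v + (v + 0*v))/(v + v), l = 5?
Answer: -74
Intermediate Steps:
M(P) = 2
B(v) = 1 (B(v) = (v + (v + 0))/((2*v)) = (v + v)*(1/(2*v)) = (2*v)*(1/(2*v)) = 1)
L(S) = 1
L(c(l, M(t(4, 0))))*Y = 1*(-74) = -74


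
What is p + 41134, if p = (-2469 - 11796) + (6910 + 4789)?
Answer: 38568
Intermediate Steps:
p = -2566 (p = -14265 + 11699 = -2566)
p + 41134 = -2566 + 41134 = 38568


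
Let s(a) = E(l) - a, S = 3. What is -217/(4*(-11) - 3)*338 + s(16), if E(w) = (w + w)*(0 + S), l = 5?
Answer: 74004/47 ≈ 1574.6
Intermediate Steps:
E(w) = 6*w (E(w) = (w + w)*(0 + 3) = (2*w)*3 = 6*w)
s(a) = 30 - a (s(a) = 6*5 - a = 30 - a)
-217/(4*(-11) - 3)*338 + s(16) = -217/(4*(-11) - 3)*338 + (30 - 1*16) = -217/(-44 - 3)*338 + (30 - 16) = -217/(-47)*338 + 14 = -217*(-1/47)*338 + 14 = (217/47)*338 + 14 = 73346/47 + 14 = 74004/47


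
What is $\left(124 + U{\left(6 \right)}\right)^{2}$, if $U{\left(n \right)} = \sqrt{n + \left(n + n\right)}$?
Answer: $15394 + 744 \sqrt{2} \approx 16446.0$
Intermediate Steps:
$U{\left(n \right)} = \sqrt{3} \sqrt{n}$ ($U{\left(n \right)} = \sqrt{n + 2 n} = \sqrt{3 n} = \sqrt{3} \sqrt{n}$)
$\left(124 + U{\left(6 \right)}\right)^{2} = \left(124 + \sqrt{3} \sqrt{6}\right)^{2} = \left(124 + 3 \sqrt{2}\right)^{2}$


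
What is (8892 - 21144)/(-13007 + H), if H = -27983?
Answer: 6126/20495 ≈ 0.29890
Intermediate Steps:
(8892 - 21144)/(-13007 + H) = (8892 - 21144)/(-13007 - 27983) = -12252/(-40990) = -12252*(-1/40990) = 6126/20495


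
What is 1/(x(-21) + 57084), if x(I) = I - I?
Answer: 1/57084 ≈ 1.7518e-5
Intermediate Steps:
x(I) = 0
1/(x(-21) + 57084) = 1/(0 + 57084) = 1/57084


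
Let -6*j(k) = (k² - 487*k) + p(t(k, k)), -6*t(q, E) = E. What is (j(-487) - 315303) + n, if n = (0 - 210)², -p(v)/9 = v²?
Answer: -8169055/24 ≈ -3.4038e+5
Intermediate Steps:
t(q, E) = -E/6
p(v) = -9*v²
j(k) = -k²/8 + 487*k/6 (j(k) = -((k² - 487*k) - 9*k²/36)/6 = -((k² - 487*k) - k²/4)/6 = -(-487*k + 3*k²/4)/6 = -k²/8 + 487*k/6)
n = 44100 (n = (-210)² = 44100)
(j(-487) - 315303) + n = ((1/24)*(-487)*(1948 - 3*(-487)) - 315303) + 44100 = ((1/24)*(-487)*(1948 + 1461) - 315303) + 44100 = ((1/24)*(-487)*3409 - 315303) + 44100 = (-1660183/24 - 315303) + 44100 = -9227455/24 + 44100 = -8169055/24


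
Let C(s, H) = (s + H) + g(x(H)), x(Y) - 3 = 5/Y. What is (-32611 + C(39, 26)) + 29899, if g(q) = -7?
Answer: -2654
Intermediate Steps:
x(Y) = 3 + 5/Y
C(s, H) = -7 + H + s (C(s, H) = (s + H) - 7 = (H + s) - 7 = -7 + H + s)
(-32611 + C(39, 26)) + 29899 = (-32611 + (-7 + 26 + 39)) + 29899 = (-32611 + 58) + 29899 = -32553 + 29899 = -2654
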